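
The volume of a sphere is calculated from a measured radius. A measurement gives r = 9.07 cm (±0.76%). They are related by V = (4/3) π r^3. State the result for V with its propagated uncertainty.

Relative error in a monomial: (δV/V)² = Σ (nᵢ · δxᵢ/xᵢ)².
  (3·δr/r)² = (3×0.00760)² = 0.000520
δV/V = √(0.000520) = 0.0228
V = 3130 cm^3, so δV = 0.0228 × 3130 = 71.3 cm^3.

3130 ± 71.3 cm^3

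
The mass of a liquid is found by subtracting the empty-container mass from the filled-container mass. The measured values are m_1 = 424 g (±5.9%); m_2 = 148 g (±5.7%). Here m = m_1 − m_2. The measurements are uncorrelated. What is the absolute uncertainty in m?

26.4 g

Each term contributes (cᵢ δxᵢ)² to (δm)²:
  (δm_1)² = 626;  (δm_2)² = 71.2
δm = √(697) = 26.4 g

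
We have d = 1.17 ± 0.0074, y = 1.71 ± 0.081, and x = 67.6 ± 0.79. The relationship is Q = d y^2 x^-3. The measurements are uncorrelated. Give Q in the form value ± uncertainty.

(1.11 ± 0.112) × 10^-5

Each factor contributes (exponent × relative error)² to (δQ/Q)²:
  (1·δd/d)² = (1×0.00632)² = 4e-05;  (2·δy/y)² = (2×0.0474)² = 0.00898;  (-3·δx/x)² = (-3×0.0117)² = 0.00123
δQ/Q = √(0.0102) = 0.101
Q = 1.11e-05, so δQ = 0.101 × 1.11e-05 = 1.12e-06.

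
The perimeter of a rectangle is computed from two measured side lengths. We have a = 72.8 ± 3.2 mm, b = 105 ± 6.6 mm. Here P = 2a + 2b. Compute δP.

14.7 mm

For a sum/difference, combine absolute errors in quadrature:
  (2·δa)² = 41.0;  (2·δb)² = 174
δP = √(215) = 14.7 mm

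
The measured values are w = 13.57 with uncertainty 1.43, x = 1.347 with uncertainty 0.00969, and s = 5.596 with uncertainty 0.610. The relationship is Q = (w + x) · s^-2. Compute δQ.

Let u = w + x = 14.92. δu = √(δw² + δx²) = √(2.04 + 9.39e-05) = 1.43, so δu/u = 0.0959.
Q is then a monomial in u, s:
δQ/Q = √((δu/u)² + (-2·δs/s)²) = √(0.00919 + 0.0475) = 0.238
Q = 0.4763, so δQ = 0.238 × 0.4763 = 0.113.

0.113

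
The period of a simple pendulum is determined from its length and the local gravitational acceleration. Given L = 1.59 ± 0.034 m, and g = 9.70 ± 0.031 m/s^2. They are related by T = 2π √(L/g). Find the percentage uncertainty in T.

1.08%

Since T is a product/quotient, work with relative uncertainties:
  (½·δL/L)² = (0.5×0.0214)² = 0.000114;  (−½·δg/g)² = (-0.5×0.00320)² = 2.55e-06
δT/T = √(0.000117) = 0.0108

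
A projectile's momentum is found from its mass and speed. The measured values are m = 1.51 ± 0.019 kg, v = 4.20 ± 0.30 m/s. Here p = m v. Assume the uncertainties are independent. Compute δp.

0.460 kg·m/s

Products/powers → add relative errors in quadrature, weighted by exponent:
  (1·δm/m)² = (1×0.0126)² = 0.000158;  (1·δv/v)² = (1×0.0714)² = 0.00510
δp/p = √(0.00526) = 0.0725
p = 6.34 kg·m/s, so δp = 0.0725 × 6.34 = 0.460 kg·m/s.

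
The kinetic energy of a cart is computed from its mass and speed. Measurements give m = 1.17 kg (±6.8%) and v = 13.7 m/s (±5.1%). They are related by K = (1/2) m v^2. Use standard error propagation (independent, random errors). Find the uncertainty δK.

13.5 J

For a monomial K ∝ m, v^2, fractional errors add in quadrature:
  (1·δm/m)² = (1×0.0680)² = 0.00462;  (2·δv/v)² = (2×0.0510)² = 0.0104
δK/K = √(0.0150) = 0.123
K = 110 J, so δK = 0.123 × 110 = 13.5 J.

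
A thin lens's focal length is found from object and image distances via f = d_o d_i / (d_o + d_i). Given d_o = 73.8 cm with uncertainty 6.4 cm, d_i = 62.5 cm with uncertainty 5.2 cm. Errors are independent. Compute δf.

2.03 cm

∂f/∂d_o = (d_i/(d_o+d_i))² = 0.210;  ∂f/∂d_i = (d_o/(d_o+d_i))² = 0.293
δf = √((∂f/∂d_o · δd_o)² + (∂f/∂d_i · δd_i)²) = √(1.81 + 2.32) = 2.03 cm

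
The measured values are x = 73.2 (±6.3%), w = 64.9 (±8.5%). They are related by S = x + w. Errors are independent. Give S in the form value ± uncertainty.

S is a linear combination, so absolute uncertainties add in quadrature:
  (δx)² = 21.3;  (δw)² = 30.4
δS = √(51.7) = 7.19
S = 138.

138 ± 7.19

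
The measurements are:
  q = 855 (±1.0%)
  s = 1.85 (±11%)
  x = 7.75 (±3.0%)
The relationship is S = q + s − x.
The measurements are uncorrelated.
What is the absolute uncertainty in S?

8.56

Each term contributes (cᵢ δxᵢ)² to (δS)²:
  (δq)² = 73.1;  (δs)² = 0.0414;  (δx)² = 0.0541
δS = √(73.2) = 8.56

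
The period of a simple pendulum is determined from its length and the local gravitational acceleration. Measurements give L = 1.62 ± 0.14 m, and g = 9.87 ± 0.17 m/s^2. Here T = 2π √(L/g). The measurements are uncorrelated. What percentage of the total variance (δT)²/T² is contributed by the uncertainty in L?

96.2%

(δT/T)² = (½·δL/L)² + (−½·δg/g)²
  L term: (0.5×0.0864)² = 0.00187
  g term: (-0.5×0.0172)² = 7.42e-05
Total = 0.00194. Share from L = 0.00187/0.00194 = 0.962.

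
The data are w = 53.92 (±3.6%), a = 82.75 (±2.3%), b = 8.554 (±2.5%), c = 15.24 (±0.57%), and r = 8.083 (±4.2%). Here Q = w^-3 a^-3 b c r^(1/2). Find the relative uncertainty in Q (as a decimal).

0.132

Since Q is a product/quotient, work with relative uncertainties:
  (-3·δw/w)² = (-3×0.0360)² = 0.0117;  (-3·δa/a)² = (-3×0.0230)² = 0.00476;  (1·δb/b)² = (1×0.0250)² = 0.000625;  (1·δc/c)² = (1×0.00570)² = 3.25e-05;  (½·δr/r)² = (0.5×0.0420)² = 0.000441
δQ/Q = √(0.0175) = 0.132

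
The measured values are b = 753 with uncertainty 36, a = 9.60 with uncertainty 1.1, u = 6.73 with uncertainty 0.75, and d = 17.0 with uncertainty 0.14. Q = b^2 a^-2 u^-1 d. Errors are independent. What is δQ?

4230

For a monomial Q ∝ b^2, a^-2, u^-1, d, fractional errors add in quadrature:
  (2·δb/b)² = (2×0.0478)² = 0.00914;  (-2·δa/a)² = (-2×0.115)² = 0.0525;  (-1·δu/u)² = (-1×0.111)² = 0.0124;  (1·δd/d)² = (1×0.00824)² = 6.78e-05
δQ/Q = √(0.0741) = 0.272
Q = 15500, so δQ = 0.272 × 15500 = 4230.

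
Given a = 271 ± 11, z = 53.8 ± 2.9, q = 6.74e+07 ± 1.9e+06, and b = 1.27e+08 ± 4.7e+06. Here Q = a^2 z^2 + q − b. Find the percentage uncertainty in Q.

19.0%

Let p = a^2·z^2 = 2.13e+08. δp/p = √((2·δa/a)² + (2·δz/z)²) = √(0.00659 + 0.0116) = 0.135, so δp = 2.87e+07.
Q = p + q − b: δQ = √(δp² + δq² + δb²) = √(8.23e+14 + 3.61e+12 + 2.21e+13) = 2.91e+07
Q = 1.53e+08, so δQ/Q = 2.91e+07/1.53e+08 = 0.190.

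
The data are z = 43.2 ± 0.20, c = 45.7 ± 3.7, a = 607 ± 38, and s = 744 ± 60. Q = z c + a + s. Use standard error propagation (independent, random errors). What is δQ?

Let p = z·c = 1970. δp/p = √((1·δz/z)² + (1·δc/c)²) = √(2.14e-05 + 0.00655) = 0.0811, so δp = 160.
Q = p + a + s: δQ = √(δp² + δa² + δs²) = √(25600 + 1440 + 3600) = 175

175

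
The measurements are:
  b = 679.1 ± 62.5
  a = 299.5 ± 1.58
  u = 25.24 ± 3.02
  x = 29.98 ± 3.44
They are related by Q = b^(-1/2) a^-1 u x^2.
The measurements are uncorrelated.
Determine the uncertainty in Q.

Each factor contributes (exponent × relative error)² to (δQ/Q)²:
  (−½·δb/b)² = (-0.5×0.0920)² = 0.00212;  (-1·δa/a)² = (-1×0.00528)² = 2.78e-05;  (1·δu/u)² = (1×0.120)² = 0.0143;  (2·δx/x)² = (2×0.115)² = 0.0527
δQ/Q = √(0.0691) = 0.263
Q = 2.907, so δQ = 0.263 × 2.907 = 0.764.

0.764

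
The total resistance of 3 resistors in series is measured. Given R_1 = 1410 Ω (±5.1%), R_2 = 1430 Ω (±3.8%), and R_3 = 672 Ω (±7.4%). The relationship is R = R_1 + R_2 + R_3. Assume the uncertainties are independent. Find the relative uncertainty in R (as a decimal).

For a sum/difference, combine absolute errors in quadrature:
  (δR_1)² = 5170;  (δR_2)² = 2950;  (δR_3)² = 2470
δR = √(10600) = 103 Ω
R = 3510 Ω, so δR/R = 103/3510 = 0.0293.

0.0293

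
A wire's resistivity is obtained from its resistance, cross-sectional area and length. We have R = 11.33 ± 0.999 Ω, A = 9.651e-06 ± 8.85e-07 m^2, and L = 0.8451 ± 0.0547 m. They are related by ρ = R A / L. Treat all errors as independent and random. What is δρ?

Each factor contributes (exponent × relative error)² to (δρ/ρ)²:
  (1·δR/R)² = (1×0.0882)² = 0.00777;  (1·δA/A)² = (1×0.0917)² = 0.00841;  (-1·δL/L)² = (-1×0.0647)² = 0.00419
δρ/ρ = √(0.0204) = 0.143
ρ = 0.0001294 Ω·m, so δρ = 0.143 × 0.0001294 = 1.85e-05 Ω·m.

1.85e-05 Ω·m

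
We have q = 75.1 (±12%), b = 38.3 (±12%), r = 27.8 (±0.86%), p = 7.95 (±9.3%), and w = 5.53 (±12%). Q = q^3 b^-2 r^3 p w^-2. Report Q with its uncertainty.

Each factor contributes (exponent × relative error)² to (δQ/Q)²:
  (3·δq/q)² = (3×0.120)² = 0.130;  (-2·δb/b)² = (-2×0.120)² = 0.0576;  (3·δr/r)² = (3×0.00860)² = 0.000666;  (1·δp/p)² = (1×0.0930)² = 0.00865;  (-2·δw/w)² = (-2×0.120)² = 0.0576
δQ/Q = √(0.254) = 0.504
Q = 1.61e+06, so δQ = 0.504 × 1.61e+06 = 8.13e+05.

(1.61 ± 0.813) × 10^6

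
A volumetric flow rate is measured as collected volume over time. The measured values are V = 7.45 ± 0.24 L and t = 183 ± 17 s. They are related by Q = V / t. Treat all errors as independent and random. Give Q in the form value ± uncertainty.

Q is a product of powers, so relative uncertainties combine in quadrature:
  (1·δV/V)² = (1×0.0322)² = 0.00104;  (-1·δt/t)² = (-1×0.0929)² = 0.00863
δQ/Q = √(0.00967) = 0.0983
Q = 0.0407 L/s, so δQ = 0.0983 × 0.0407 = 0.00400 L/s.

0.0407 ± 0.00400 L/s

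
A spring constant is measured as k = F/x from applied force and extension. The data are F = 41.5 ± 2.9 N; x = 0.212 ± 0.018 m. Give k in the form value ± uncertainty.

196 ± 21.5 N/m

Products/powers → add relative errors in quadrature, weighted by exponent:
  (1·δF/F)² = (1×0.0699)² = 0.00488;  (-1·δx/x)² = (-1×0.0849)² = 0.00721
δk/k = √(0.0121) = 0.110
k = 196 N/m, so δk = 0.110 × 196 = 21.5 N/m.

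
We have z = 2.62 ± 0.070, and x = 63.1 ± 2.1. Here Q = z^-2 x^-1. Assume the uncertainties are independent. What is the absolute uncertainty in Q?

Each factor contributes (exponent × relative error)² to (δQ/Q)²:
  (-2·δz/z)² = (-2×0.0267)² = 0.00286;  (-1·δx/x)² = (-1×0.0333)² = 0.00111
δQ/Q = √(0.00396) = 0.0630
Q = 0.00231, so δQ = 0.0630 × 0.00231 = 0.000145.

0.000145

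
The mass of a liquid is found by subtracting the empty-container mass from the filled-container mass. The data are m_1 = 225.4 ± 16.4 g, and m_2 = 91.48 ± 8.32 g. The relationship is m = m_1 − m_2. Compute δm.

18.4 g

Each term contributes (cᵢ δxᵢ)² to (δm)²:
  (δm_1)² = 269;  (δm_2)² = 69.2
δm = √(338) = 18.4 g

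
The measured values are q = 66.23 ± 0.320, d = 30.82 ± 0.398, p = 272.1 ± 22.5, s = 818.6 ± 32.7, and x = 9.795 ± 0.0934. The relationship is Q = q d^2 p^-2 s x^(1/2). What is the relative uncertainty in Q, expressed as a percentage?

Each factor contributes (exponent × relative error)² to (δQ/Q)²:
  (1·δq/q)² = (1×0.00483)² = 2.33e-05;  (2·δd/d)² = (2×0.0129)² = 0.000667;  (-2·δp/p)² = (-2×0.0827)² = 0.0274;  (1·δs/s)² = (1×0.0399)² = 0.00160;  (½·δx/x)² = (0.5×0.00954)² = 2.27e-05
δQ/Q = √(0.0297) = 0.172

17.2%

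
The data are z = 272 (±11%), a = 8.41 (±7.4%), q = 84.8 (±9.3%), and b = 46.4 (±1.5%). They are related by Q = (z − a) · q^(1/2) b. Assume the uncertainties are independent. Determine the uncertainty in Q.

13900

Let u = z − a = 264. δu = √(δz² + δa²) = √(895 + 0.387) = 29.9, so δu/u = 0.114.
Q is then a monomial in u, q, b:
δQ/Q = √((δu/u)² + (½·δq/q)² + (1·δb/b)²) = √(0.0129 + 0.00216 + 0.000225) = 0.124
Q = 1.13e+05, so δQ = 0.124 × 1.13e+05 = 13900.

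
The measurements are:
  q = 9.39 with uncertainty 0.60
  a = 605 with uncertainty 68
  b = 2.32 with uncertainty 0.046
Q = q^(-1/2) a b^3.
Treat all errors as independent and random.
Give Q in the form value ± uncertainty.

2470 ± 323

For a monomial Q ∝ q^(-1/2), a, b^3, fractional errors add in quadrature:
  (−½·δq/q)² = (-0.5×0.0639)² = 0.00102;  (1·δa/a)² = (1×0.112)² = 0.0126;  (3·δb/b)² = (3×0.0198)² = 0.00354
δQ/Q = √(0.0172) = 0.131
Q = 2470, so δQ = 0.131 × 2470 = 323.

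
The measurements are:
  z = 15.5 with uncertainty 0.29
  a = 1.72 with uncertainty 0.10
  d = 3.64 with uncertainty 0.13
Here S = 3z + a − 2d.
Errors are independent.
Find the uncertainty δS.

Sums and differences: (δS)² = Σ (cᵢ δxᵢ)².
  (3·δz)² = 0.757;  (δa)² = 0.0100;  (2·δd)² = 0.0676
δS = √(0.834) = 0.914

0.914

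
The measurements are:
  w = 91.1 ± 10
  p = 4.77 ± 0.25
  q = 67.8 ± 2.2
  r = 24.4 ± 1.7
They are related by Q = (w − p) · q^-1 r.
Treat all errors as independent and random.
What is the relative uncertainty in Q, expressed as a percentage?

Let u = w − p = 86.3. δu = √(δw² + δp²) = √(100 + 0.0625) = 10.0, so δu/u = 0.116.
Q is then a monomial in u, q, r:
δQ/Q = √((δu/u)² + (-1·δq/q)² + (1·δr/r)²) = √(0.0134 + 0.00105 + 0.00485) = 0.139

13.9%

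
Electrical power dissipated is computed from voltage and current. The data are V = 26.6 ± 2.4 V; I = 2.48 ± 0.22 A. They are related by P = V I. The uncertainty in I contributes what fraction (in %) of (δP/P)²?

49.2%

(δP/P)² = (1·δV/V)² + (1·δI/I)²
  V term: (1×0.0902)² = 0.00814
  I term: (1×0.0887)² = 0.00787
Total = 0.0160. Share from I = 0.00787/0.0160 = 0.492.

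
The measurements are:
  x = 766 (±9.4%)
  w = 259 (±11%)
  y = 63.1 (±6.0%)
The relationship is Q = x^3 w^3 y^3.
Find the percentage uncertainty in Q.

Relative error in a monomial: (δQ/Q)² = Σ (nᵢ · δxᵢ/xᵢ)².
  (3·δx/x)² = (3×0.0940)² = 0.0795;  (3·δw/w)² = (3×0.110)² = 0.109;  (3·δy/y)² = (3×0.0600)² = 0.0324
δQ/Q = √(0.221) = 0.470

47.0%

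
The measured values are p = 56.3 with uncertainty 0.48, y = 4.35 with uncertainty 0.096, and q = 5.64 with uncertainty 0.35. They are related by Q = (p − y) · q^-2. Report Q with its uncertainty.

Let u = p − y = 51.9. δu = √(δp² + δy²) = √(0.230 + 0.00922) = 0.490, so δu/u = 0.00942.
Q is then a monomial in u, q:
δQ/Q = √((δu/u)² + (-2·δq/q)²) = √(8.88e-05 + 0.0154) = 0.124
Q = 1.63, so δQ = 0.124 × 1.63 = 0.203.

1.63 ± 0.203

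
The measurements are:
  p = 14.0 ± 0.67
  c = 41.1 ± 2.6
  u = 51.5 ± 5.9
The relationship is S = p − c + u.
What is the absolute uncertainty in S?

6.48

Sums and differences: (δS)² = Σ (cᵢ δxᵢ)².
  (δp)² = 0.449;  (δc)² = 6.76;  (δu)² = 34.8
δS = √(42.0) = 6.48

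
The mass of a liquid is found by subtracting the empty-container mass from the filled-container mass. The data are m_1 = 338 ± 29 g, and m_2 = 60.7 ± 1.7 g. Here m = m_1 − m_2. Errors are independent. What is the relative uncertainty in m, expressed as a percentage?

Each term contributes (cᵢ δxᵢ)² to (δm)²:
  (δm_1)² = 841;  (δm_2)² = 2.89
δm = √(844) = 29.0 g
m = 277 g, so δm/m = 29.0/277 = 0.105.

10.5%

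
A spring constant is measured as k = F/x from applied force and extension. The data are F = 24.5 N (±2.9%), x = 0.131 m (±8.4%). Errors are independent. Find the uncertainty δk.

16.6 N/m

Each factor contributes (exponent × relative error)² to (δk/k)²:
  (1·δF/F)² = (1×0.0290)² = 0.000841;  (-1·δx/x)² = (-1×0.0840)² = 0.00706
δk/k = √(0.00790) = 0.0889
k = 187 N/m, so δk = 0.0889 × 187 = 16.6 N/m.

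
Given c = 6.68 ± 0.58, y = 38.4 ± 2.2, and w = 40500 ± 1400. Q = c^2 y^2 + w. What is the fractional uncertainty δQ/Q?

0.129

Let p = c^2·y^2 = 65800. δp/p = √((2·δc/c)² + (2·δy/y)²) = √(0.0302 + 0.0131) = 0.208, so δp = 13700.
Q = p + w: δQ = √(δp² + δw²) = √(1.87e+08 + 1.96e+06) = 13800
Q = 1.06e+05, so δQ/Q = 13800/1.06e+05 = 0.129.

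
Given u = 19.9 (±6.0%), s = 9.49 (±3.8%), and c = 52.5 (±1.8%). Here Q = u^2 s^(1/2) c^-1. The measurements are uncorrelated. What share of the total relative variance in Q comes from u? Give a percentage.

95.5%

(δQ/Q)² = (2·δu/u)² + (½·δs/s)² + (-1·δc/c)²
  u term: (2×0.0600)² = 0.0144
  s term: (0.5×0.0380)² = 0.000361
  c term: (-1×0.0180)² = 0.000324
Total = 0.0151. Share from u = 0.0144/0.0151 = 0.955.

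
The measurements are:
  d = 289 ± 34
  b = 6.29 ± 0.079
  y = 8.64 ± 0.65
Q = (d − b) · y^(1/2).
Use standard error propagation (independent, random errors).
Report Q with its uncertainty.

Let u = d − b = 283. δu = √(δd² + δb²) = √(1160 + 0.00624) = 34.0, so δu/u = 0.120.
Q is then a monomial in u, y:
δQ/Q = √((δu/u)² + (½·δy/y)²) = √(0.0145 + 0.00141) = 0.126
Q = 831, so δQ = 0.126 × 831 = 105.

831 ± 105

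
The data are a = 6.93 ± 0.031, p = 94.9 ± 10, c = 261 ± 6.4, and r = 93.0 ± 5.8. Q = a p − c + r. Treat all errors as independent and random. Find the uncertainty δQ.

Let w = a·p = 658. δw/w = √((1·δa/a)² + (1·δp/p)²) = √(2e-05 + 0.0111) = 0.105, so δw = 69.4.
Q = w − c + r: δQ = √(δw² + δc² + δr²) = √(4810 + 41.0 + 33.6) = 69.9

69.9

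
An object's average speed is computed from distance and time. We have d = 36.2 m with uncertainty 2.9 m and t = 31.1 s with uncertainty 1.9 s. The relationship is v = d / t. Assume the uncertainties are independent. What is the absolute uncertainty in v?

0.117 m/s

Each factor contributes (exponent × relative error)² to (δv/v)²:
  (1·δd/d)² = (1×0.0801)² = 0.00642;  (-1·δt/t)² = (-1×0.0611)² = 0.00373
δv/v = √(0.0102) = 0.101
v = 1.16 m/s, so δv = 0.101 × 1.16 = 0.117 m/s.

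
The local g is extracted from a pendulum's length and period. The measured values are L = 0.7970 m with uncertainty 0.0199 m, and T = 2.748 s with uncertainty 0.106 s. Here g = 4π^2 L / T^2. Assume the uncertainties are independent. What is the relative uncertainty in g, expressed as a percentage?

8.11%

Products/powers → add relative errors in quadrature, weighted by exponent:
  (1·δL/L)² = (1×0.0250)² = 0.000623;  (-2·δT/T)² = (-2×0.0386)² = 0.00595
δg/g = √(0.00658) = 0.0811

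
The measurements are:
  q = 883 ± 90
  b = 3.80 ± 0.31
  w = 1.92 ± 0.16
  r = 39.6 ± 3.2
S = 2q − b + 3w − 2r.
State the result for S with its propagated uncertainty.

1690 ± 180

For a sum/difference, combine absolute errors in quadrature:
  (2·δq)² = 32400;  (δb)² = 0.0961;  (3·δw)² = 0.230;  (2·δr)² = 41.0
δS = √(32400) = 180
S = 1690.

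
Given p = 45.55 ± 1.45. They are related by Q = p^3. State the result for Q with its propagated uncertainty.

Q is a product of powers, so relative uncertainties combine in quadrature:
  (3·δp/p)² = (3×0.0318)² = 0.00912
δQ/Q = √(0.00912) = 0.0955
Q = 94510, so δQ = 0.0955 × 94510 = 9030.

94510 ± 9030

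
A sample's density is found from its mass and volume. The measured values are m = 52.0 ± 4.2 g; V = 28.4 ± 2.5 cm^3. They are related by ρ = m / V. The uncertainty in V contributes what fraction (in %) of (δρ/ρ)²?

(δρ/ρ)² = (1·δm/m)² + (-1·δV/V)²
  m term: (1×0.0808)² = 0.00652
  V term: (-1×0.0880)² = 0.00775
Total = 0.0143. Share from V = 0.00775/0.0143 = 0.543.

54.3%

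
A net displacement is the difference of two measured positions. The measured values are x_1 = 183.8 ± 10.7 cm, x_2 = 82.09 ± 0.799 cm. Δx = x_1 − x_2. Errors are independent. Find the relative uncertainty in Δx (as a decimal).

Absolute uncertainties add in quadrature for a linear combination:
  (δx_1)² = 114;  (δx_2)² = 0.638
δΔx = √(115) = 10.7 cm
Δx = 101.7 cm, so δΔx/Δx = 10.7/101.7 = 0.105.

0.105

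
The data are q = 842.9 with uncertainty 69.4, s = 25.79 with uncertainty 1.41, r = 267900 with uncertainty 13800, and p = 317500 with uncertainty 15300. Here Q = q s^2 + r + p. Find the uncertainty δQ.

Let w = q·s^2 = 560600. δw/w = √((1·δq/q)² + (2·δs/s)²) = √(0.00678 + 0.0120) = 0.137, so δw = 76700.
Q = w + r + p: δQ = √(δw² + δr² + δp²) = √(5.89e+09 + 1.9e+08 + 2.34e+08) = 79500

79500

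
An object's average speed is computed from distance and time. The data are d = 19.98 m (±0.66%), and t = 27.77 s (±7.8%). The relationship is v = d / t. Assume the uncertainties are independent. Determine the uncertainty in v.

0.0563 m/s

For a monomial v ∝ d, t^-1, fractional errors add in quadrature:
  (1·δd/d)² = (1×0.00660)² = 4.36e-05;  (-1·δt/t)² = (-1×0.0780)² = 0.00608
δv/v = √(0.00613) = 0.0783
v = 0.7195 m/s, so δv = 0.0783 × 0.7195 = 0.0563 m/s.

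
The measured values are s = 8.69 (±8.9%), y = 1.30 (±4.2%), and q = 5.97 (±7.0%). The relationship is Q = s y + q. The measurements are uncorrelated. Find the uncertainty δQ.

Let p = s·y = 11.3. δp/p = √((1·δs/s)² + (1·δy/y)²) = √(0.00792 + 0.00176) = 0.0984, so δp = 1.11.
Q = p + q: δQ = √(δp² + δq²) = √(1.24 + 0.175) = 1.19

1.19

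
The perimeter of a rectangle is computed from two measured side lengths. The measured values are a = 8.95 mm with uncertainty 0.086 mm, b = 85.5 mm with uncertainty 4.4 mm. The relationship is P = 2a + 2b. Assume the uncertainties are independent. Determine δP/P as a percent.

4.66%

Sums and differences: (δP)² = Σ (cᵢ δxᵢ)².
  (2·δa)² = 0.0296;  (2·δb)² = 77.4
δP = √(77.5) = 8.80 mm
P = 189 mm, so δP/P = 8.80/189 = 0.0466.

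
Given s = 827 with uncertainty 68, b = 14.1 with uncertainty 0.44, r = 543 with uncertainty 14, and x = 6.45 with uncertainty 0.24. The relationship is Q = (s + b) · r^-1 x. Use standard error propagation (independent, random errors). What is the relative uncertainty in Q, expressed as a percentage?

Let u = s + b = 841. δu = √(δs² + δb²) = √(4620 + 0.194) = 68.0, so δu/u = 0.0808.
Q is then a monomial in u, r, x:
δQ/Q = √((δu/u)² + (-1·δr/r)² + (1·δx/x)²) = √(0.00654 + 0.000665 + 0.00138) = 0.0927

9.27%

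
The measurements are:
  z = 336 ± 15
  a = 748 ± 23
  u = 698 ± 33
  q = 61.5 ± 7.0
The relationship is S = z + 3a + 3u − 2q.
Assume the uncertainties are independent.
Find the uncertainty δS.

122

Each term contributes (cᵢ δxᵢ)² to (δS)²:
  (δz)² = 225;  (3·δa)² = 4760;  (3·δu)² = 9800;  (2·δq)² = 196
δS = √(15000) = 122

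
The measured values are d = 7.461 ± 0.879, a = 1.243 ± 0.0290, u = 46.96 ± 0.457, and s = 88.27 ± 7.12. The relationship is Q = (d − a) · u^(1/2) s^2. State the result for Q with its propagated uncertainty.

332000 ± 71200

Let w = d − a = 6.218. δw = √(δd² + δa²) = √(0.773 + 0.000841) = 0.879, so δw/w = 0.141.
Q is then a monomial in w, u, s:
δQ/Q = √((δw/w)² + (½·δu/u)² + (2·δs/s)²) = √(0.0200 + 2.37e-05 + 0.0260) = 0.215
Q = 332000, so δQ = 0.215 × 332000 = 71200.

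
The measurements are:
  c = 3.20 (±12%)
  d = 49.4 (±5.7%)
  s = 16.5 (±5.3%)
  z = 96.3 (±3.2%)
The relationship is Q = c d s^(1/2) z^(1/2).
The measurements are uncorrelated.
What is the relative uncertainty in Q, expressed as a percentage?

13.6%

Q is a product of powers, so relative uncertainties combine in quadrature:
  (1·δc/c)² = (1×0.120)² = 0.0144;  (1·δd/d)² = (1×0.0570)² = 0.00325;  (½·δs/s)² = (0.5×0.0530)² = 0.000702;  (½·δz/z)² = (0.5×0.0320)² = 0.000256
δQ/Q = √(0.0186) = 0.136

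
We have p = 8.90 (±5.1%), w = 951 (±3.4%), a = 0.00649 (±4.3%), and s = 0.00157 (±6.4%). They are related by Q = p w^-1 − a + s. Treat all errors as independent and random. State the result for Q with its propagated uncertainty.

Let h = p·w^-1 = 0.00936. δh/h = √((1·δp/p)² + (-1·δw/w)²) = √(0.00260 + 0.00116) = 0.0613, so δh = 0.000574.
Q = h − a + s: δQ = √(δh² + δa² + δs²) = √(3.29e-07 + 7.79e-08 + 1.01e-08) = 0.000646
Q = 0.00444.

0.00444 ± 0.000646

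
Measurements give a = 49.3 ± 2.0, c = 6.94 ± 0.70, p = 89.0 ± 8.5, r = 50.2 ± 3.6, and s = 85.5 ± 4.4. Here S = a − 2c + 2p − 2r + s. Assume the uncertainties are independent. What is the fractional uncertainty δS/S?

Absolute uncertainties add in quadrature for a linear combination:
  (δa)² = 4.00;  (2·δc)² = 1.96;  (2·δp)² = 289;  (2·δr)² = 51.8;  (δs)² = 19.4
δS = √(366) = 19.1
S = 199, so δS/S = 19.1/199 = 0.0964.

0.0964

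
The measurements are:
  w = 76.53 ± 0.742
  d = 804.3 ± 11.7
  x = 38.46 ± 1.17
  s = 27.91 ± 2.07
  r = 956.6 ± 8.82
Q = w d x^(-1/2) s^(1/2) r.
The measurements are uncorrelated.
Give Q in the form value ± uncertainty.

(5.016 ± 0.224) × 10^7

Since Q is a product/quotient, work with relative uncertainties:
  (1·δw/w)² = (1×0.00970)² = 9.4e-05;  (1·δd/d)² = (1×0.0145)² = 0.000212;  (−½·δx/x)² = (-0.5×0.0304)² = 0.000231;  (½·δs/s)² = (0.5×0.0742)² = 0.00138;  (1·δr/r)² = (1×0.00922)² = 8.5e-05
δQ/Q = √(0.00200) = 0.0447
Q = 5.016e+07, so δQ = 0.0447 × 5.016e+07 = 2.24e+06.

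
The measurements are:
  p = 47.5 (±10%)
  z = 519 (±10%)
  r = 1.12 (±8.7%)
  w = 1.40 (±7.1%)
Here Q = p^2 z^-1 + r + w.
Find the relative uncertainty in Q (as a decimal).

0.143

Let h = p^2·z^-1 = 4.35. δh/h = √((2·δp/p)² + (-1·δz/z)²) = √(0.0400 + 0.0100) = 0.224, so δh = 0.972.
Q = h + r + w: δQ = √(δh² + δr² + δw²) = √(0.945 + 0.00949 + 0.00988) = 0.982
Q = 6.87, so δQ/Q = 0.982/6.87 = 0.143.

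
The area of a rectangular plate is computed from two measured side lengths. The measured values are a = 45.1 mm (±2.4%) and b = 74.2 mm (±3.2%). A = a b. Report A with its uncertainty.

3350 ± 134 mm^2

Products/powers → add relative errors in quadrature, weighted by exponent:
  (1·δa/a)² = (1×0.0240)² = 0.000576;  (1·δb/b)² = (1×0.0320)² = 0.00102
δA/A = √(0.00160) = 0.0400
A = 3350 mm^2, so δA = 0.0400 × 3350 = 134 mm^2.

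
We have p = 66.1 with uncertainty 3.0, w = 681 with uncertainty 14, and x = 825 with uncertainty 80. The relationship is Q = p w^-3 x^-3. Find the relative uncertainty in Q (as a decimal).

For a monomial Q ∝ p, w^-3, x^-3, fractional errors add in quadrature:
  (1·δp/p)² = (1×0.0454)² = 0.00206;  (-3·δw/w)² = (-3×0.0206)² = 0.00380;  (-3·δx/x)² = (-3×0.0970)² = 0.0846
δQ/Q = √(0.0905) = 0.301

0.301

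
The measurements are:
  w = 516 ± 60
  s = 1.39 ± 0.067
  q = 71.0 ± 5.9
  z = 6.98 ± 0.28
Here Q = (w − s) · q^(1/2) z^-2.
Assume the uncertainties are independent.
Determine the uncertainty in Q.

13.1

Let u = w − s = 515. δu = √(δw² + δs²) = √(3600 + 0.00449) = 60.0, so δu/u = 0.117.
Q is then a monomial in u, q, z:
δQ/Q = √((δu/u)² + (½·δq/q)² + (-2·δz/z)²) = √(0.0136 + 0.00173 + 0.00644) = 0.148
Q = 89.0, so δQ = 0.148 × 89.0 = 13.1.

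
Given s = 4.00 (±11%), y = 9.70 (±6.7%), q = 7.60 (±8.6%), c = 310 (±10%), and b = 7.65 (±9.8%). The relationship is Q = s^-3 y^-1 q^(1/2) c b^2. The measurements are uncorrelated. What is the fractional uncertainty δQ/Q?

Since Q is a product/quotient, work with relative uncertainties:
  (-3·δs/s)² = (-3×0.110)² = 0.109;  (-1·δy/y)² = (-1×0.0670)² = 0.00449;  (½·δq/q)² = (0.5×0.0860)² = 0.00185;  (1·δc/c)² = (1×0.100)² = 0.0100;  (2·δb/b)² = (2×0.0980)² = 0.0384
δQ/Q = √(0.164) = 0.405

0.405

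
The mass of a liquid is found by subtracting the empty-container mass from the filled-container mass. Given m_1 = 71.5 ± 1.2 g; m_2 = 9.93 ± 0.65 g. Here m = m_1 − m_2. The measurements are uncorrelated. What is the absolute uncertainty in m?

For a sum/difference, combine absolute errors in quadrature:
  (δm_1)² = 1.44;  (δm_2)² = 0.423
δm = √(1.86) = 1.36 g

1.36 g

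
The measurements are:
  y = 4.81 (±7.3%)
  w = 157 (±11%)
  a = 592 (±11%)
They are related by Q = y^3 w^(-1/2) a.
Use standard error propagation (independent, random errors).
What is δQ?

1320

Since Q is a product/quotient, work with relative uncertainties:
  (3·δy/y)² = (3×0.0730)² = 0.0480;  (−½·δw/w)² = (-0.5×0.110)² = 0.00302;  (1·δa/a)² = (1×0.110)² = 0.0121
δQ/Q = √(0.0631) = 0.251
Q = 5260, so δQ = 0.251 × 5260 = 1320.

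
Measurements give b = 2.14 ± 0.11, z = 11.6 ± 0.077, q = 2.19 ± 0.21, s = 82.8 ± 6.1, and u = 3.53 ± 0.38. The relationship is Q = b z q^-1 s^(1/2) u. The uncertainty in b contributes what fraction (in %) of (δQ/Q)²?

(δQ/Q)² = (1·δb/b)² + (1·δz/z)² + (-1·δq/q)² + (½·δs/s)² + (1·δu/u)²
  b term: (1×0.0514)² = 0.00264
  z term: (1×0.00664)² = 4.41e-05
  q term: (-1×0.0959)² = 0.00919
  s term: (0.5×0.0737)² = 0.00136
  u term: (1×0.108)² = 0.0116
Total = 0.0248. Share from b = 0.00264/0.0248 = 0.106.

10.6%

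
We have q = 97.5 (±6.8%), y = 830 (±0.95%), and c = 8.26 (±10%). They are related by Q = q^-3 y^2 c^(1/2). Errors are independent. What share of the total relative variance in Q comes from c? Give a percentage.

5.62%

(δQ/Q)² = (-3·δq/q)² + (2·δy/y)² + (½·δc/c)²
  q term: (-3×0.0680)² = 0.0416
  y term: (2×0.00950)² = 0.000361
  c term: (0.5×0.100)² = 0.00250
Total = 0.0445. Share from c = 0.00250/0.0445 = 0.0562.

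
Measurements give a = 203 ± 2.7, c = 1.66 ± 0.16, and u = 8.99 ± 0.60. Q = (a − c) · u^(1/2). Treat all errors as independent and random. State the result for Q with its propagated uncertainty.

Let w = a − c = 201. δw = √(δa² + δc²) = √(7.29 + 0.0256) = 2.70, so δw/w = 0.0134.
Q is then a monomial in w, u:
δQ/Q = √((δw/w)² + (½·δu/u)²) = √(0.000180 + 0.00111) = 0.0360
Q = 604, so δQ = 0.0360 × 604 = 21.7.

604 ± 21.7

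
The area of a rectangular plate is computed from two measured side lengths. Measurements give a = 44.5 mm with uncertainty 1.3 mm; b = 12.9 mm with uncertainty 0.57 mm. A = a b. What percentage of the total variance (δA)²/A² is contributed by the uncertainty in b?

69.6%

(δA/A)² = (1·δa/a)² + (1·δb/b)²
  a term: (1×0.0292)² = 0.000853
  b term: (1×0.0442)² = 0.00195
Total = 0.00281. Share from b = 0.00195/0.00281 = 0.696.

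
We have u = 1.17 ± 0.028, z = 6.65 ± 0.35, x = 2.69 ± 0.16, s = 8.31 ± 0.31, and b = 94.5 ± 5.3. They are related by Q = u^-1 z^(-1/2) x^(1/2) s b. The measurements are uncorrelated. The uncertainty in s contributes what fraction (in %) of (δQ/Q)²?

20.8%

(δQ/Q)² = (-1·δu/u)² + (−½·δz/z)² + (½·δx/x)² + (1·δs/s)² + (1·δb/b)²
  u term: (-1×0.0239)² = 0.000573
  z term: (-0.5×0.0526)² = 0.000693
  x term: (0.5×0.0595)² = 0.000884
  s term: (1×0.0373)² = 0.00139
  b term: (1×0.0561)² = 0.00315
Total = 0.00669. Share from s = 0.00139/0.00669 = 0.208.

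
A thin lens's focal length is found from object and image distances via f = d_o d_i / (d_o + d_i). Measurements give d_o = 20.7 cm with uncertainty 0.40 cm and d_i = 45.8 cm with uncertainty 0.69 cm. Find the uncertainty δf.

∂f/∂d_o = (d_i/(d_o+d_i))² = 0.474;  ∂f/∂d_i = (d_o/(d_o+d_i))² = 0.0969
δf = √((∂f/∂d_o · δd_o)² + (∂f/∂d_i · δd_i)²) = √(0.0360 + 0.00447) = 0.201 cm

0.201 cm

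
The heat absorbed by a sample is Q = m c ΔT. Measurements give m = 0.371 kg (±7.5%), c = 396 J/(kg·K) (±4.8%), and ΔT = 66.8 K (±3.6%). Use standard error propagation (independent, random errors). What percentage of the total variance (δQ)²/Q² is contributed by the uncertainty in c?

(δQ/Q)² = (1·δm/m)² + (1·δc/c)² + (1·δΔT/ΔT)²
  m term: (1×0.0750)² = 0.00562
  c term: (1×0.0480)² = 0.00230
  ΔT term: (1×0.0360)² = 0.00130
Total = 0.00923. Share from c = 0.00230/0.00923 = 0.250.

25.0%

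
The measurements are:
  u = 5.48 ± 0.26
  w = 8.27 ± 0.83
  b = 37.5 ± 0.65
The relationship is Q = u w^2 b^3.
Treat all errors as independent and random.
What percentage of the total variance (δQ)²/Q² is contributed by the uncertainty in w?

89.0%

(δQ/Q)² = (1·δu/u)² + (2·δw/w)² + (3·δb/b)²
  u term: (1×0.0474)² = 0.00225
  w term: (2×0.100)² = 0.0403
  b term: (3×0.0173)² = 0.00270
Total = 0.0452. Share from w = 0.0403/0.0452 = 0.890.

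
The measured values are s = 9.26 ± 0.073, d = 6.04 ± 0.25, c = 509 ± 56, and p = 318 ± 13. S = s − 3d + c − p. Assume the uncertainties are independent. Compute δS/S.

For a sum/difference, combine absolute errors in quadrature:
  (δs)² = 0.00533;  (3·δd)² = 0.562;  (δc)² = 3140;  (δp)² = 169
δS = √(3310) = 57.5
S = 182, so δS/S = 57.5/182 = 0.316.

0.316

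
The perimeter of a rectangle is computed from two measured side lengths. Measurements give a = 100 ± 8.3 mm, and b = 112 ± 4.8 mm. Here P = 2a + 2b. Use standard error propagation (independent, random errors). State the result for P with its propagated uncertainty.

Sums and differences: (δP)² = Σ (cᵢ δxᵢ)².
  (2·δa)² = 276;  (2·δb)² = 92.2
δP = √(368) = 19.2 mm
P = 424 mm.

424 ± 19.2 mm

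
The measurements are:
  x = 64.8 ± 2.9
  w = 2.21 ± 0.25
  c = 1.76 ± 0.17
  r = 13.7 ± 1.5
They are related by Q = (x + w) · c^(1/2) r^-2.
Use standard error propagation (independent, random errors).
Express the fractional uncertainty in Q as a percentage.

22.8%

Let u = x + w = 67.0. δu = √(δx² + δw²) = √(8.41 + 0.0625) = 2.91, so δu/u = 0.0434.
Q is then a monomial in u, c, r:
δQ/Q = √((δu/u)² + (½·δc/c)² + (-2·δr/r)²) = √(0.00189 + 0.00233 + 0.0480) = 0.228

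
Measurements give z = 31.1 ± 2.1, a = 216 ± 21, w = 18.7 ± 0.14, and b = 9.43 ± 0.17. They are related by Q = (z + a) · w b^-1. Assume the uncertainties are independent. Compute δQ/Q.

0.0876

Let u = z + a = 247. δu = √(δz² + δa²) = √(4.41 + 441) = 21.1, so δu/u = 0.0854.
Q is then a monomial in u, w, b:
δQ/Q = √((δu/u)² + (1·δw/w)² + (-1·δb/b)²) = √(0.00729 + 5.6e-05 + 0.000325) = 0.0876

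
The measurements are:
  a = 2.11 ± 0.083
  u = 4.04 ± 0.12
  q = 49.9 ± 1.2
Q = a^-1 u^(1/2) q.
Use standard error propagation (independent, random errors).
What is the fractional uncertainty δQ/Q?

0.0484

Since Q is a product/quotient, work with relative uncertainties:
  (-1·δa/a)² = (-1×0.0393)² = 0.00155;  (½·δu/u)² = (0.5×0.0297)² = 0.000221;  (1·δq/q)² = (1×0.0240)² = 0.000578
δQ/Q = √(0.00235) = 0.0484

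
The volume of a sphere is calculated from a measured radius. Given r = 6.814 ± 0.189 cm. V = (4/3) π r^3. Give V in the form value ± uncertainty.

1325 ± 110 cm^3

Products/powers → add relative errors in quadrature, weighted by exponent:
  (3·δr/r)² = (3×0.0277)² = 0.00692
δV/V = √(0.00692) = 0.0832
V = 1325 cm^3, so δV = 0.0832 × 1325 = 110 cm^3.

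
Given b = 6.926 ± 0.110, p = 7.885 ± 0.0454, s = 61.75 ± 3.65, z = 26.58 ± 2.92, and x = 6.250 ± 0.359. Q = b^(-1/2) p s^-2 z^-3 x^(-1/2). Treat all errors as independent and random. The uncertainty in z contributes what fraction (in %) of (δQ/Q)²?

87.9%

(δQ/Q)² = (−½·δb/b)² + (1·δp/p)² + (-2·δs/s)² + (-3·δz/z)² + (−½·δx/x)²
  b term: (-0.5×0.0159)² = 6.31e-05
  p term: (1×0.00576)² = 3.32e-05
  s term: (-2×0.0591)² = 0.0140
  z term: (-3×0.110)² = 0.109
  x term: (-0.5×0.0574)² = 0.000825
Total = 0.124. Share from z = 0.109/0.124 = 0.879.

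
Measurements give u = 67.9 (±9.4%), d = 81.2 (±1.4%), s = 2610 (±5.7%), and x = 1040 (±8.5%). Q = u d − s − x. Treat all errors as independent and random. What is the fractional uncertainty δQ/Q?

0.296

Let p = u·d = 5510. δp/p = √((1·δu/u)² + (1·δd/d)²) = √(0.00884 + 0.000196) = 0.0950, so δp = 524.
Q = p − s − x: δQ = √(δp² + δs² + δx²) = √(2.75e+05 + 22100 + 7810) = 552
Q = 1860, so δQ/Q = 552/1860 = 0.296.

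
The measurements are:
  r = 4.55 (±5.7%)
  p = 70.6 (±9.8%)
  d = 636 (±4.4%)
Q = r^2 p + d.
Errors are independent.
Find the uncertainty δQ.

Let w = r^2·p = 1460. δw/w = √((2·δr/r)² + (1·δp/p)²) = √(0.0130 + 0.00960) = 0.150, so δw = 220.
Q = w + d: δQ = √(δw² + δd²) = √(48300 + 783) = 222

222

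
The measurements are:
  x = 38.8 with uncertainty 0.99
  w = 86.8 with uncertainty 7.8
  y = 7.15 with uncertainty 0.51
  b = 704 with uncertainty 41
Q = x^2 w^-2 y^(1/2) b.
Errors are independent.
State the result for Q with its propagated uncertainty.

376 ± 74.8

Since Q is a product/quotient, work with relative uncertainties:
  (2·δx/x)² = (2×0.0255)² = 0.00260;  (-2·δw/w)² = (-2×0.0899)² = 0.0323;  (½·δy/y)² = (0.5×0.0713)² = 0.00127;  (1·δb/b)² = (1×0.0582)² = 0.00339
δQ/Q = √(0.0396) = 0.199
Q = 376, so δQ = 0.199 × 376 = 74.8.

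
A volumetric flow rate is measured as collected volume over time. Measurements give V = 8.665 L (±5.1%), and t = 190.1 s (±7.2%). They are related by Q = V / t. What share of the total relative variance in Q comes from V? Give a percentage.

33.4%

(δQ/Q)² = (1·δV/V)² + (-1·δt/t)²
  V term: (1×0.0510)² = 0.00260
  t term: (-1×0.0720)² = 0.00518
Total = 0.00779. Share from V = 0.00260/0.00779 = 0.334.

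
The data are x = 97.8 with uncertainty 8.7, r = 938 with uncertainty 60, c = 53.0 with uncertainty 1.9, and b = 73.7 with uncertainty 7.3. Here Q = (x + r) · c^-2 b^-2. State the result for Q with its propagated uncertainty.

(6.79 ± 1.48) × 10^-5

Let u = x + r = 1040. δu = √(δx² + δr²) = √(75.7 + 3600) = 60.6, so δu/u = 0.0585.
Q is then a monomial in u, c, b:
δQ/Q = √((δu/u)² + (-2·δc/c)² + (-2·δb/b)²) = √(0.00343 + 0.00514 + 0.0392) = 0.219
Q = 6.79e-05, so δQ = 0.219 × 6.79e-05 = 1.48e-05.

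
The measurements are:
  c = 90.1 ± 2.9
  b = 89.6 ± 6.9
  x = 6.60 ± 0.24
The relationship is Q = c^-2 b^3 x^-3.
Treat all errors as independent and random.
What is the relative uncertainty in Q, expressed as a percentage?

26.3%

Products/powers → add relative errors in quadrature, weighted by exponent:
  (-2·δc/c)² = (-2×0.0322)² = 0.00414;  (3·δb/b)² = (3×0.0770)² = 0.0534;  (-3·δx/x)² = (-3×0.0364)² = 0.0119
δQ/Q = √(0.0694) = 0.263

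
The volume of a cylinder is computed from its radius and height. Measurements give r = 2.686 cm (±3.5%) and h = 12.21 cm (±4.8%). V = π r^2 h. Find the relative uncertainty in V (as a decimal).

Products/powers → add relative errors in quadrature, weighted by exponent:
  (2·δr/r)² = (2×0.0350)² = 0.00490;  (1·δh/h)² = (1×0.0480)² = 0.00230
δV/V = √(0.00720) = 0.0849

0.0849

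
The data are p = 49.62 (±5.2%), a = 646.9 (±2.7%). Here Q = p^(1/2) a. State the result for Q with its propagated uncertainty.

4557 ± 171

For a monomial Q ∝ p^(1/2), a, fractional errors add in quadrature:
  (½·δp/p)² = (0.5×0.0520)² = 0.000676;  (1·δa/a)² = (1×0.0270)² = 0.000729
δQ/Q = √(0.00141) = 0.0375
Q = 4557, so δQ = 0.0375 × 4557 = 171.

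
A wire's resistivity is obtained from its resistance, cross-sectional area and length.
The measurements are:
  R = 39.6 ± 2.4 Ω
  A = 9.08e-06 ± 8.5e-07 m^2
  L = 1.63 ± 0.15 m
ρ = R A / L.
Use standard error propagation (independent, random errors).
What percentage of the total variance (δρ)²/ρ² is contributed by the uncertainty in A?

41.9%

(δρ/ρ)² = (1·δR/R)² + (1·δA/A)² + (-1·δL/L)²
  R term: (1×0.0606)² = 0.00367
  A term: (1×0.0936)² = 0.00876
  L term: (-1×0.0920)² = 0.00847
Total = 0.0209. Share from A = 0.00876/0.0209 = 0.419.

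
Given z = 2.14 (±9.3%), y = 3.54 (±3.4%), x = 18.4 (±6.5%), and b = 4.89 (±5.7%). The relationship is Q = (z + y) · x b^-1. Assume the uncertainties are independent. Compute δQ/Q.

0.0957

Let u = z + y = 5.68. δu = √(δz² + δy²) = √(0.0396 + 0.0145) = 0.233, so δu/u = 0.0409.
Q is then a monomial in u, x, b:
δQ/Q = √((δu/u)² + (1·δx/x)² + (-1·δb/b)²) = √(0.00168 + 0.00423 + 0.00325) = 0.0957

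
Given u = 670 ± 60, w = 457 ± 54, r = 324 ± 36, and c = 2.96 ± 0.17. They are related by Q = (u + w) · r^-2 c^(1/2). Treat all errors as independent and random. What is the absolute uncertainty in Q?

Let h = u + w = 1130. δh = √(δu² + δw²) = √(3600 + 2920) = 80.7, so δh/h = 0.0716.
Q is then a monomial in h, r, c:
δQ/Q = √((δh/h)² + (-2·δr/r)² + (½·δc/c)²) = √(0.00513 + 0.0494 + 0.000825) = 0.235
Q = 0.0185, so δQ = 0.235 × 0.0185 = 0.00434.

0.00434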